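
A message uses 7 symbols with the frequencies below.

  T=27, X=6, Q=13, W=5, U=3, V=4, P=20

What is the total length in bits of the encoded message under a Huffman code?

Greedily combine the two least-frequent nodes:
combine U(3), V(4) → 7
combine W(5), X(6) → 11
combine 7, 11 → 18
combine Q(13), 18 → 31
combine P(20), T(27) → 47
combine 31, 47 → 78
The encoded length is the sum of every internal node's weight: 7 + 11 + 18 + 31 + 47 + 78 = 192 bits.

192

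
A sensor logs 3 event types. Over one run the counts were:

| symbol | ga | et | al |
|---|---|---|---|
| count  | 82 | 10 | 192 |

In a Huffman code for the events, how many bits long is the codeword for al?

1

Repeatedly merge the two smallest:
et(10) + ga(82) → 92
92 + al(192) → 284
al sits one level below the root: a 1-bit codeword.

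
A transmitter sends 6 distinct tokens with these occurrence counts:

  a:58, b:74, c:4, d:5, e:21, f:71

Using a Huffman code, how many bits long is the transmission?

Merge the two smallest weights repeatedly:
combine c(4), d(5) → 9
combine 9, e(21) → 30
combine 30, a(58) → 88
combine f(71), b(74) → 145
combine 88, 145 → 233
The encoded length is the sum of every internal node's weight: 9 + 30 + 88 + 145 + 233 = 505 bits.

505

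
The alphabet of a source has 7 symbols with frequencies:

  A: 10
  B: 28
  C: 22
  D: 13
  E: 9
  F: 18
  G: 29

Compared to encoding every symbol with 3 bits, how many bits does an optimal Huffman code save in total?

38

Fixed-length: 3 bits × 129 symbols = 387 bits.
Huffman merges:
merge E(9) and A(10): 19
merge D(13) and F(18): 31
merge 19 and C(22): 41
merge B(28) and G(29): 57
merge 31 and 41: 72
merge 57 and 72: 129
Huffman total = 19 + 31 + 41 + 57 + 72 + 129 = 349 bits.
Saving = 387 − 349 = 38 bits.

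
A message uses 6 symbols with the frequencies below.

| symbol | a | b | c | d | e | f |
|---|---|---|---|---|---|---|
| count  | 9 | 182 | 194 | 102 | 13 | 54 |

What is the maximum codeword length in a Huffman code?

Merge the two lowest-weight nodes at each step:
merge a(9) and e(13): 22
merge 22 and f(54): 76
merge 76 and d(102): 178
merge 178 and b(182): 360
merge c(194) and 360: 554
Maximum depth reached is 5.

5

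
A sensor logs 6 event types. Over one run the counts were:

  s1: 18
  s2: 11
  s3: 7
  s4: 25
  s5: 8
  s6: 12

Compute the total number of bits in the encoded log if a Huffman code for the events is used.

Greedily combine the two least-frequent nodes:
combine s3(7), s5(8) → 15
combine s2(11), s6(12) → 23
combine 15, s1(18) → 33
combine 23, s4(25) → 48
combine 33, 48 → 81
Each symbol's bit-cost is frequency × depth; summing gives 200 bits (equivalently 15 + 23 + 33 + 48 + 81).

200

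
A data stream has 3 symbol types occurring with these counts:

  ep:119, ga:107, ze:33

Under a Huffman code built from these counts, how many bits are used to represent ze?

Huffman merges, smallest pair first:
combine ze(33), ga(107) → 140
combine ep(119), 140 → 259
ze sits 2 levels below the root, so its codeword is 2 bits.

2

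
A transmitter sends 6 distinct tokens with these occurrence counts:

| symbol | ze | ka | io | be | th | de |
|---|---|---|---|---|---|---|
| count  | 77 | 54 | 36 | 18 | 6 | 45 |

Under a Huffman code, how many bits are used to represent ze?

2

Repeatedly merge the two smallest:
merge th(6) and be(18): 24
merge 24 and io(36): 60
merge de(45) and ka(54): 99
merge 60 and ze(77): 137
merge 99 and 137: 236
The subtree containing ze is merged 2 times, so code length = 2.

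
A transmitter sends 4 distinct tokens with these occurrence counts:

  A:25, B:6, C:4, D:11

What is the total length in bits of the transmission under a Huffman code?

77

Build the Huffman tree bottom-up:
C(4) + B(6) → 10
10 + D(11) → 21
21 + A(25) → 46
The encoded length is the sum of every internal node's weight: 10 + 21 + 46 = 77 bits.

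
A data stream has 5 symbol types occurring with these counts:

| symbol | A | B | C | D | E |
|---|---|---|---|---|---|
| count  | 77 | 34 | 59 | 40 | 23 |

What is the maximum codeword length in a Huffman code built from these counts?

Merge the two lowest-weight nodes at each step:
merge E(23) and B(34): 57
merge D(40) and 57: 97
merge C(59) and A(77): 136
merge 97 and 136: 233
Maximum depth reached is 3.

3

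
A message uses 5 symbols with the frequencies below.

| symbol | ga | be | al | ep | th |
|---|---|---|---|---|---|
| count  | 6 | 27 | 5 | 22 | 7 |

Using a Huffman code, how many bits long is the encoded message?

Greedily combine the two least-frequent nodes:
combine al(5), ga(6) → 11
combine th(7), 11 → 18
combine 18, ep(22) → 40
combine be(27), 40 → 67
Total encoded bits = sum of merged weights = 11 + 18 + 40 + 67 = 136.

136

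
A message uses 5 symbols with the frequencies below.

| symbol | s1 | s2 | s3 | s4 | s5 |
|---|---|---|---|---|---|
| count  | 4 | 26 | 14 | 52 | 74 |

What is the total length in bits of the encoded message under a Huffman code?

328

Build the Huffman tree bottom-up:
merge s1(4) and s3(14): 18
merge 18 and s2(26): 44
merge 44 and s4(52): 96
merge s5(74) and 96: 170
Total encoded bits = sum of merged weights = 18 + 44 + 96 + 170 = 328.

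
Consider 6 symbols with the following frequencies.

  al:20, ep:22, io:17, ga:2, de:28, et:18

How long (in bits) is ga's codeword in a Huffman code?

Repeatedly merge the two smallest:
merge ga(2) and io(17): 19
merge et(18) and 19: 37
merge al(20) and ep(22): 42
merge de(28) and 37: 65
merge 42 and 65: 107
ga's leaf is at depth 4, giving a 4-bit codeword.

4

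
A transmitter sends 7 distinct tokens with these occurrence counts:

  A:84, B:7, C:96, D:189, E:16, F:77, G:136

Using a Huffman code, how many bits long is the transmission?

1513

Build the Huffman tree bottom-up:
merge B(7) and E(16): 23
merge 23 and F(77): 100
merge A(84) and C(96): 180
merge 100 and G(136): 236
merge 180 and D(189): 369
merge 236 and 369: 605
Total encoded bits = sum of merged weights = 23 + 100 + 180 + 236 + 369 + 605 = 1513.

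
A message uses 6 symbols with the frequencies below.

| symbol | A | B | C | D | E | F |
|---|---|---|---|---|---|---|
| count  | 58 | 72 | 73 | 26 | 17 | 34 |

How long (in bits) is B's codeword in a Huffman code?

2

Huffman merges, smallest pair first:
merge E(17) and D(26): 43
merge F(34) and 43: 77
merge A(58) and B(72): 130
merge C(73) and 77: 150
merge 130 and 150: 280
B's leaf is at depth 2, giving a 2-bit codeword.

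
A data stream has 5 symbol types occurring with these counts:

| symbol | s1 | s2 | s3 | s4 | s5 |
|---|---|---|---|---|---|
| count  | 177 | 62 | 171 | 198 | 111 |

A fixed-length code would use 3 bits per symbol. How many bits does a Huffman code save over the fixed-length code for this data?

546

Fixed-length: 3 bits × 719 symbols = 2157 bits.
Huffman merges:
merge s2(62) and s5(111): 173
merge s3(171) and 173: 344
merge s1(177) and s4(198): 375
merge 344 and 375: 719
Huffman total = 173 + 344 + 375 + 719 = 1611 bits.
Saving = 2157 − 1611 = 546 bits.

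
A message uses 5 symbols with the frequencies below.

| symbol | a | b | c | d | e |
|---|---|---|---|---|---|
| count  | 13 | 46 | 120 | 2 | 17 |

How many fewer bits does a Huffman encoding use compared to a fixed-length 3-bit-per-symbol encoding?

Fixed-length: 3 bits × 198 symbols = 594 bits.
Huffman merges:
merge d(2) and a(13): 15
merge 15 and e(17): 32
merge 32 and b(46): 78
merge 78 and c(120): 198
Huffman total = 15 + 32 + 78 + 198 = 323 bits.
Saving = 594 − 323 = 271 bits.

271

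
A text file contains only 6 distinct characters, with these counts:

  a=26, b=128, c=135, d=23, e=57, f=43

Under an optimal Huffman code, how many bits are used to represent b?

Build the tree from the bottom:
d(23) + a(26) → 49
f(43) + 49 → 92
e(57) + 92 → 149
b(128) + c(135) → 263
149 + 263 → 412
The subtree containing b is merged 2 times, so code length = 2.

2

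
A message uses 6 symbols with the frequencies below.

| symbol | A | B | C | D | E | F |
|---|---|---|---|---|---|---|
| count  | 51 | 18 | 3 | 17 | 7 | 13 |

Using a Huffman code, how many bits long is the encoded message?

235

Merge the two smallest weights repeatedly:
merge C(3) and E(7): 10
merge 10 and F(13): 23
merge D(17) and B(18): 35
merge 23 and 35: 58
merge A(51) and 58: 109
Total encoded bits = sum of merged weights = 10 + 23 + 35 + 58 + 109 = 235.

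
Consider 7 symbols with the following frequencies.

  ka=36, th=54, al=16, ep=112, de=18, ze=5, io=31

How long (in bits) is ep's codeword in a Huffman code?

Repeatedly merge the two smallest:
merge ze(5) and al(16): 21
merge de(18) and 21: 39
merge io(31) and ka(36): 67
merge 39 and th(54): 93
merge 67 and 93: 160
merge ep(112) and 160: 272
ep is a child of the root — depth 1, so its codeword is a single bit.

1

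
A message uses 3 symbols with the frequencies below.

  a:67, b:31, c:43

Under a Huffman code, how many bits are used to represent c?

2

Repeatedly merge the two smallest:
b(31) + c(43) → 74
a(67) + 74 → 141
The subtree containing c is merged 2 times, so code length = 2.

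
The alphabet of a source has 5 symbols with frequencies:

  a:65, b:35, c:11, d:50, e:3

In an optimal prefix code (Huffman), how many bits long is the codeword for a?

Build the tree from the bottom:
combine e(3), c(11) → 14
combine 14, b(35) → 49
combine 49, d(50) → 99
combine a(65), 99 → 164
a sits one level below the root: a 1-bit codeword.

1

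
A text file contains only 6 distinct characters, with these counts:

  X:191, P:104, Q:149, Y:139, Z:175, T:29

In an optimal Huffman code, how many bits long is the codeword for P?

4

Build the tree from the bottom:
T(29) + P(104) → 133
133 + Y(139) → 272
Q(149) + Z(175) → 324
X(191) + 272 → 463
324 + 463 → 787
P sits 4 levels below the root, so its codeword is 4 bits.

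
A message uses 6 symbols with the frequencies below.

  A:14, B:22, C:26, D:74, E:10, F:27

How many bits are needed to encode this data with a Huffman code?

395

Build the Huffman tree bottom-up:
combine E(10), A(14) → 24
combine B(22), 24 → 46
combine C(26), F(27) → 53
combine 46, 53 → 99
combine D(74), 99 → 173
The encoded length is the sum of every internal node's weight: 24 + 46 + 53 + 99 + 173 = 395 bits.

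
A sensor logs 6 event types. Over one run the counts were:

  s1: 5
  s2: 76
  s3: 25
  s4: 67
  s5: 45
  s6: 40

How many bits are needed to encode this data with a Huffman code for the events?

Greedily combine the two least-frequent nodes:
merge s1(5) and s3(25): 30
merge 30 and s6(40): 70
merge s5(45) and s4(67): 112
merge 70 and s2(76): 146
merge 112 and 146: 258
Each symbol's bit-cost is frequency × depth; summing gives 616 bits (equivalently 30 + 70 + 112 + 146 + 258).

616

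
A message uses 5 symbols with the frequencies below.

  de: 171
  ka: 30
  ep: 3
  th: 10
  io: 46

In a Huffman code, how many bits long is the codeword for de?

Repeatedly merge the two smallest:
ep(3) + th(10) → 13
13 + ka(30) → 43
43 + io(46) → 89
89 + de(171) → 260
de is a child of the root — depth 1, so its codeword is a single bit.

1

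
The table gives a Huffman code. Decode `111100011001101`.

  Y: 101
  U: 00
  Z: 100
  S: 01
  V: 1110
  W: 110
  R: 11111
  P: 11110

Read left to right; each codeword is recognised as soon as it completes (prefix code):
  11110→P | 00→U | 110→W | 01→S | 101→Y
Decoded message: PUWSY

PUWSY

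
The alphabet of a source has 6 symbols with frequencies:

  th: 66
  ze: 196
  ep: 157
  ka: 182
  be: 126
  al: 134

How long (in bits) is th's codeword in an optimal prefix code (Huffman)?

3

Huffman merges, smallest pair first:
combine th(66), be(126) → 192
combine al(134), ep(157) → 291
combine ka(182), 192 → 374
combine ze(196), 291 → 487
combine 374, 487 → 861
th sits 3 levels below the root, so its codeword is 3 bits.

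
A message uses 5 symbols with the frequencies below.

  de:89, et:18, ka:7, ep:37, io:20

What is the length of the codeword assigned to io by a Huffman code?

Build the tree from the bottom:
ka(7) + et(18) → 25
io(20) + 25 → 45
ep(37) + 45 → 82
82 + de(89) → 171
io's leaf is at depth 3, giving a 3-bit codeword.

3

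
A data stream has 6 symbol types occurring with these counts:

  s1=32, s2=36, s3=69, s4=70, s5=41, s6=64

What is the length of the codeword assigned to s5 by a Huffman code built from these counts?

Repeatedly merge the two smallest:
combine s1(32), s2(36) → 68
combine s5(41), s6(64) → 105
combine 68, s3(69) → 137
combine s4(70), 105 → 175
combine 137, 175 → 312
s5's leaf is at depth 3, giving a 3-bit codeword.

3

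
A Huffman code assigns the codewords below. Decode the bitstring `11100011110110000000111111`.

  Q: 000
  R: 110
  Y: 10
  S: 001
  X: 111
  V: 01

XQXYRQQXX

Read left to right; each codeword is recognised as soon as it completes (prefix code):
  111→X | 000→Q | 111→X | 10→Y | 110→R | 000→Q | 000→Q | 111→X | 111→X
Decoded message: XQXYRQQXX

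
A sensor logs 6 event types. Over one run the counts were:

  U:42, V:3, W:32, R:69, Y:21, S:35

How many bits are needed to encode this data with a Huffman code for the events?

Greedily combine the two least-frequent nodes:
combine V(3), Y(21) → 24
combine 24, W(32) → 56
combine S(35), U(42) → 77
combine 56, R(69) → 125
combine 77, 125 → 202
Each symbol's bit-cost is frequency × depth; summing gives 484 bits (equivalently 24 + 56 + 77 + 125 + 202).

484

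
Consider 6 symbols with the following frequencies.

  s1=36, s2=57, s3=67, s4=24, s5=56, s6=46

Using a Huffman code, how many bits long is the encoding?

Merge the two smallest weights repeatedly:
combine s4(24), s1(36) → 60
combine s6(46), s5(56) → 102
combine s2(57), 60 → 117
combine s3(67), 102 → 169
combine 117, 169 → 286
Total encoded bits = sum of merged weights = 60 + 102 + 117 + 169 + 286 = 734.

734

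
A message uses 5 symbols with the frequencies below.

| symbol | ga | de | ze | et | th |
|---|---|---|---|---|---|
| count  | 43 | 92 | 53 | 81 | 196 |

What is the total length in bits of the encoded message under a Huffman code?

Merge the two smallest weights repeatedly:
merge ga(43) and ze(53): 96
merge et(81) and de(92): 173
merge 96 and 173: 269
merge th(196) and 269: 465
Each symbol's bit-cost is frequency × depth; summing gives 1003 bits (equivalently 96 + 173 + 269 + 465).

1003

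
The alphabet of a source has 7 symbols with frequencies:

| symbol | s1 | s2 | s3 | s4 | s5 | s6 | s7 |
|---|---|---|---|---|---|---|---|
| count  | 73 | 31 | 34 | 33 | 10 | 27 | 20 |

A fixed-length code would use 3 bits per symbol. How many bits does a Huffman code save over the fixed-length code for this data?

Fixed-length: 3 bits × 228 symbols = 684 bits.
Huffman merges:
s5(10) + s7(20) → 30
s6(27) + 30 → 57
s2(31) + s4(33) → 64
s3(34) + 57 → 91
64 + s1(73) → 137
91 + 137 → 228
Huffman total = 30 + 57 + 64 + 91 + 137 + 228 = 607 bits.
Saving = 684 − 607 = 77 bits.

77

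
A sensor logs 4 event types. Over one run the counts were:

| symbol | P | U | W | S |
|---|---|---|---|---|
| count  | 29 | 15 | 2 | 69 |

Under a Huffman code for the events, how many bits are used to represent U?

Repeatedly merge the two smallest:
combine W(2), U(15) → 17
combine 17, P(29) → 46
combine 46, S(69) → 115
The subtree containing U is merged 3 times, so code length = 3.

3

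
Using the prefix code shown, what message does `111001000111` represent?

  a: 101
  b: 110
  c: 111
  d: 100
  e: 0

ceedec

Read left to right; each codeword is recognised as soon as it completes (prefix code):
  111→c | 0→e | 0→e | 100→d | 0→e | 111→c
Decoded message: ceedec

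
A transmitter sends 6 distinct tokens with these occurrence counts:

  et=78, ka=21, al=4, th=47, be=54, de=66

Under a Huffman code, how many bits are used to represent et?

2

Build the tree from the bottom:
combine al(4), ka(21) → 25
combine 25, th(47) → 72
combine be(54), de(66) → 120
combine 72, et(78) → 150
combine 120, 150 → 270
The subtree containing et is merged 2 times, so code length = 2.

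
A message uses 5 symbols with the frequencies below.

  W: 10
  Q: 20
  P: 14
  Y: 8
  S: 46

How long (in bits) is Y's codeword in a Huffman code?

4

Build the tree from the bottom:
Y(8) + W(10) → 18
P(14) + 18 → 32
Q(20) + 32 → 52
S(46) + 52 → 98
Y sits 4 levels below the root, so its codeword is 4 bits.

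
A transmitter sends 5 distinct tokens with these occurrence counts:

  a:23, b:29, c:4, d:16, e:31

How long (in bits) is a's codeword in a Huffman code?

Build the tree from the bottom:
combine c(4), d(16) → 20
combine 20, a(23) → 43
combine b(29), e(31) → 60
combine 43, 60 → 103
a's leaf is at depth 2, giving a 2-bit codeword.

2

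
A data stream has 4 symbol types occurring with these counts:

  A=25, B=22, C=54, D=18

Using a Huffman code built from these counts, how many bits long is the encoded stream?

Build the Huffman tree bottom-up:
D(18) + B(22) → 40
A(25) + 40 → 65
C(54) + 65 → 119
The encoded length is the sum of every internal node's weight: 40 + 65 + 119 = 224 bits.

224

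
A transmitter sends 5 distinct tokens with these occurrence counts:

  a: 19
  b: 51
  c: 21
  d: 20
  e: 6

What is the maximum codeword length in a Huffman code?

Merge the two lowest-weight nodes at each step:
e(6) + a(19) → 25
d(20) + c(21) → 41
25 + 41 → 66
b(51) + 66 → 117
The rarest symbols sit at the bottom; the longest codeword is 3 bits.

3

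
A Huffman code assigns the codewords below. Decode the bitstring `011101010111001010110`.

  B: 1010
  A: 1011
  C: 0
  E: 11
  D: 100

CEBADBEC

Read left to right; each codeword is recognised as soon as it completes (prefix code):
  0→C | 11→E | 1010→B | 1011→A | 100→D | 1010→B | 11→E | 0→C
Decoded message: CEBADBEC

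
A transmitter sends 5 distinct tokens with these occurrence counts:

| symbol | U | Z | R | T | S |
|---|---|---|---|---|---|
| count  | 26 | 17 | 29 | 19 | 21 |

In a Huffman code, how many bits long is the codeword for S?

Repeatedly merge the two smallest:
Z(17) + T(19) → 36
S(21) + U(26) → 47
R(29) + 36 → 65
47 + 65 → 112
The subtree containing S is merged 2 times, so code length = 2.

2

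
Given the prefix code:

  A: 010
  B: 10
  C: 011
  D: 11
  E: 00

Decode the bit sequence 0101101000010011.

ADAEAC

Read left to right; each codeword is recognised as soon as it completes (prefix code):
  010→A | 11→D | 010→A | 00→E | 010→A | 011→C
Decoded message: ADAEAC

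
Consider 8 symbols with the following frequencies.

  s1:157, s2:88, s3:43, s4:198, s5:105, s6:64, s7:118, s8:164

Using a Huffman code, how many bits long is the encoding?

Build the Huffman tree bottom-up:
s3(43) + s6(64) → 107
s2(88) + s5(105) → 193
107 + s7(118) → 225
s1(157) + s8(164) → 321
193 + s4(198) → 391
225 + 321 → 546
391 + 546 → 937
The encoded length is the sum of every internal node's weight: 107 + 193 + 225 + 321 + 391 + 546 + 937 = 2720 bits.

2720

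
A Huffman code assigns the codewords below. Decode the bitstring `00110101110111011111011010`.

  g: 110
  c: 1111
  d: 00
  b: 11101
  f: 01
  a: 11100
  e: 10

Read left to right; each codeword is recognised as soon as it completes (prefix code):
  00→d | 110→g | 10→e | 11101→b | 110→g | 1111→c | 10→e | 110→g | 10→e
Decoded message: dgebgcege

dgebgcege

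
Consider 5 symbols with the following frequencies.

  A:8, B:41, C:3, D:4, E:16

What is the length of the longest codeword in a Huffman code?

Merge the two lowest-weight nodes at each step:
merge C(3) and D(4): 7
merge 7 and A(8): 15
merge 15 and E(16): 31
merge 31 and B(41): 72
Maximum depth reached is 4.

4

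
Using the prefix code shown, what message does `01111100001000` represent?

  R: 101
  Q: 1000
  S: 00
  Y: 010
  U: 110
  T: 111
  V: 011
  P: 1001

VTSSQ

Read left to right; each codeword is recognised as soon as it completes (prefix code):
  011→V | 111→T | 00→S | 00→S | 1000→Q
Decoded message: VTSSQ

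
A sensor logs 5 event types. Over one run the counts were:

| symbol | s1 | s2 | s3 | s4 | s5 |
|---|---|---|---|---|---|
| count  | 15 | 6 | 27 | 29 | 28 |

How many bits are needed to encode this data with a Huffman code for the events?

231

Greedily combine the two least-frequent nodes:
combine s2(6), s1(15) → 21
combine 21, s3(27) → 48
combine s5(28), s4(29) → 57
combine 48, 57 → 105
Each symbol's bit-cost is frequency × depth; summing gives 231 bits (equivalently 21 + 48 + 57 + 105).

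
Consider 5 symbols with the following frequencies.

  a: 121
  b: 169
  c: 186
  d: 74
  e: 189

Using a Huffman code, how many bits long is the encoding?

Build the Huffman tree bottom-up:
combine d(74), a(121) → 195
combine b(169), c(186) → 355
combine e(189), 195 → 384
combine 355, 384 → 739
The encoded length is the sum of every internal node's weight: 195 + 355 + 384 + 739 = 1673 bits.

1673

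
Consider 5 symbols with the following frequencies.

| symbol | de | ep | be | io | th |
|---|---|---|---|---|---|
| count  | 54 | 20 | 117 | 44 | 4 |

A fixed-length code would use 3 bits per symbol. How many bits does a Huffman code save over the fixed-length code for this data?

Fixed-length: 3 bits × 239 symbols = 717 bits.
Huffman merges:
combine th(4), ep(20) → 24
combine 24, io(44) → 68
combine de(54), 68 → 122
combine be(117), 122 → 239
Huffman total = 24 + 68 + 122 + 239 = 453 bits.
Saving = 717 − 453 = 264 bits.

264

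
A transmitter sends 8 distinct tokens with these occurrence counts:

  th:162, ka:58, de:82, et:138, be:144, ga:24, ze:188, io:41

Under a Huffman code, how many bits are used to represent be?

Huffman merges, smallest pair first:
ga(24) + io(41) → 65
ka(58) + 65 → 123
de(82) + 123 → 205
et(138) + be(144) → 282
th(162) + ze(188) → 350
205 + 282 → 487
350 + 487 → 837
be's leaf is at depth 3, giving a 3-bit codeword.

3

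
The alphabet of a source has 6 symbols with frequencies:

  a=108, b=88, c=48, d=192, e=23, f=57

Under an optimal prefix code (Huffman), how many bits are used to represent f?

Build the tree from the bottom:
merge e(23) and c(48): 71
merge f(57) and 71: 128
merge b(88) and a(108): 196
merge 128 and d(192): 320
merge 196 and 320: 516
f sits 3 levels below the root, so its codeword is 3 bits.

3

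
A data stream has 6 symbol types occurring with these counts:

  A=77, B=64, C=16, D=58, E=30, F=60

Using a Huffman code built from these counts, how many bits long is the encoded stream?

Greedily combine the two least-frequent nodes:
combine C(16), E(30) → 46
combine 46, D(58) → 104
combine F(60), B(64) → 124
combine A(77), 104 → 181
combine 124, 181 → 305
Total encoded bits = sum of merged weights = 46 + 104 + 124 + 181 + 305 = 760.

760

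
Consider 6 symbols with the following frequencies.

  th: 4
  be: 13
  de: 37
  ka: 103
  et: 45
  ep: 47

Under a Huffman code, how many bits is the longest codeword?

4

Merge the two lowest-weight nodes at each step:
th(4) + be(13) → 17
17 + de(37) → 54
et(45) + ep(47) → 92
54 + 92 → 146
ka(103) + 146 → 249
Maximum depth reached is 4.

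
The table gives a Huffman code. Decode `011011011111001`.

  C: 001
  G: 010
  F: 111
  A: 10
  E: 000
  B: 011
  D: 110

Read left to right; each codeword is recognised as soon as it completes (prefix code):
  011→B | 011→B | 011→B | 111→F | 001→C
Decoded message: BBBFC

BBBFC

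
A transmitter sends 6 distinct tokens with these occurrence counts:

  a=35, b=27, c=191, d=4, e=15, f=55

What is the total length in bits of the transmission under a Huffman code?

609

Merge the two smallest weights repeatedly:
merge d(4) and e(15): 19
merge 19 and b(27): 46
merge a(35) and 46: 81
merge f(55) and 81: 136
merge 136 and c(191): 327
Each symbol's bit-cost is frequency × depth; summing gives 609 bits (equivalently 19 + 46 + 81 + 136 + 327).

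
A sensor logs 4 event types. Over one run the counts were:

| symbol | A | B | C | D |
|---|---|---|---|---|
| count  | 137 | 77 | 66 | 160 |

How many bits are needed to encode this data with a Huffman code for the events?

863

Greedily combine the two least-frequent nodes:
merge C(66) and B(77): 143
merge A(137) and 143: 280
merge D(160) and 280: 440
Total encoded bits = sum of merged weights = 143 + 280 + 440 = 863.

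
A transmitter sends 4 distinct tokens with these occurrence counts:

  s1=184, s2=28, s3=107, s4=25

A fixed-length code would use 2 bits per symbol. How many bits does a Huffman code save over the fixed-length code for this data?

Fixed-length: 2 bits × 344 symbols = 688 bits.
Huffman merges:
combine s4(25), s2(28) → 53
combine 53, s3(107) → 160
combine 160, s1(184) → 344
Huffman total = 53 + 160 + 344 = 557 bits.
Saving = 688 − 557 = 131 bits.

131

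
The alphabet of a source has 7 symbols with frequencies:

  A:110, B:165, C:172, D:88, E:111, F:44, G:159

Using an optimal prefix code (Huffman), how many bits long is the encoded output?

2342

Greedily combine the two least-frequent nodes:
merge F(44) and D(88): 132
merge A(110) and E(111): 221
merge 132 and G(159): 291
merge B(165) and C(172): 337
merge 221 and 291: 512
merge 337 and 512: 849
The encoded length is the sum of every internal node's weight: 132 + 221 + 291 + 337 + 512 + 849 = 2342 bits.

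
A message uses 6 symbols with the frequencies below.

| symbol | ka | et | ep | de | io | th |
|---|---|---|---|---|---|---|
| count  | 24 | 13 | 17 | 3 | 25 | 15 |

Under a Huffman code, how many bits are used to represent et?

Build the tree from the bottom:
merge de(3) and et(13): 16
merge th(15) and 16: 31
merge ep(17) and ka(24): 41
merge io(25) and 31: 56
merge 41 and 56: 97
The subtree containing et is merged 4 times, so code length = 4.

4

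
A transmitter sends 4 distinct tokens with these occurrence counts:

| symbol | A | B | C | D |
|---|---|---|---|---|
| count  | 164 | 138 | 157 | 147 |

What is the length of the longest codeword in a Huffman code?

Merge the two lowest-weight nodes at each step:
combine B(138), D(147) → 285
combine C(157), A(164) → 321
combine 285, 321 → 606
The first pair merged (B, D) ends up deepest, at depth 2.

2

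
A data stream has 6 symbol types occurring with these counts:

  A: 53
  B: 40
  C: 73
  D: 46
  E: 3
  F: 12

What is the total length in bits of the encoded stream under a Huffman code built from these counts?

524

Greedily combine the two least-frequent nodes:
E(3) + F(12) → 15
15 + B(40) → 55
D(46) + A(53) → 99
55 + C(73) → 128
99 + 128 → 227
Each symbol's bit-cost is frequency × depth; summing gives 524 bits (equivalently 15 + 55 + 99 + 128 + 227).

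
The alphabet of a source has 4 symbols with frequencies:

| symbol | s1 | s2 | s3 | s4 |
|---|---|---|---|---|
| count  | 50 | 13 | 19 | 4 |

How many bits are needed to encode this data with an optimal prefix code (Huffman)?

Greedily combine the two least-frequent nodes:
merge s4(4) and s2(13): 17
merge 17 and s3(19): 36
merge 36 and s1(50): 86
Total encoded bits = sum of merged weights = 17 + 36 + 86 = 139.

139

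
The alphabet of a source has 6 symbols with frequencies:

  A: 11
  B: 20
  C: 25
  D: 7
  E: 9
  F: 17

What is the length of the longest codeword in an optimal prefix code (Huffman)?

4

Merge the two lowest-weight nodes at each step:
D(7) + E(9) → 16
A(11) + 16 → 27
F(17) + B(20) → 37
C(25) + 27 → 52
37 + 52 → 89
Maximum depth reached is 4.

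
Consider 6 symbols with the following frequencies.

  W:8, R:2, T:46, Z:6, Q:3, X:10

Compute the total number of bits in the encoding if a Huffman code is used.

138

Build the Huffman tree bottom-up:
combine R(2), Q(3) → 5
combine 5, Z(6) → 11
combine W(8), X(10) → 18
combine 11, 18 → 29
combine 29, T(46) → 75
Each symbol's bit-cost is frequency × depth; summing gives 138 bits (equivalently 5 + 11 + 18 + 29 + 75).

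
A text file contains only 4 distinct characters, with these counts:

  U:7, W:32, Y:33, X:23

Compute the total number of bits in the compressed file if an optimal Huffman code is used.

Build the Huffman tree bottom-up:
combine U(7), X(23) → 30
combine 30, W(32) → 62
combine Y(33), 62 → 95
Each symbol's bit-cost is frequency × depth; summing gives 187 bits (equivalently 30 + 62 + 95).

187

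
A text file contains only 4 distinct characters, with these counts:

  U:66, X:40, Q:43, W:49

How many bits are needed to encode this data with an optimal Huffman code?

396

Greedily combine the two least-frequent nodes:
combine X(40), Q(43) → 83
combine W(49), U(66) → 115
combine 83, 115 → 198
Each symbol's bit-cost is frequency × depth; summing gives 396 bits (equivalently 83 + 115 + 198).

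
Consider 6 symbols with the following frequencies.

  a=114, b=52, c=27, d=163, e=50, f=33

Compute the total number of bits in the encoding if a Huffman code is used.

1039

Greedily combine the two least-frequent nodes:
combine c(27), f(33) → 60
combine e(50), b(52) → 102
combine 60, 102 → 162
combine a(114), 162 → 276
combine d(163), 276 → 439
Total encoded bits = sum of merged weights = 60 + 102 + 162 + 276 + 439 = 1039.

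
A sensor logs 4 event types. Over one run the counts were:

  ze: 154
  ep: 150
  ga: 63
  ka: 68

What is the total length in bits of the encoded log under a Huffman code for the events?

847

Build the Huffman tree bottom-up:
merge ga(63) and ka(68): 131
merge 131 and ep(150): 281
merge ze(154) and 281: 435
Total encoded bits = sum of merged weights = 131 + 281 + 435 = 847.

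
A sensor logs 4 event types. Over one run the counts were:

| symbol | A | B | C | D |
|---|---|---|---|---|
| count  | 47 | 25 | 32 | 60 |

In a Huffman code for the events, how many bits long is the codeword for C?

3

Huffman merges, smallest pair first:
B(25) + C(32) → 57
A(47) + 57 → 104
D(60) + 104 → 164
The subtree containing C is merged 3 times, so code length = 3.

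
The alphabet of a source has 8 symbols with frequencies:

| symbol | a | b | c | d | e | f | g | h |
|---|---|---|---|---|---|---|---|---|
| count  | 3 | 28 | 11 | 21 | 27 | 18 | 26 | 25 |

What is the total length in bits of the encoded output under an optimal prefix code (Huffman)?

Greedily combine the two least-frequent nodes:
merge a(3) and c(11): 14
merge 14 and f(18): 32
merge d(21) and h(25): 46
merge g(26) and e(27): 53
merge b(28) and 32: 60
merge 46 and 53: 99
merge 60 and 99: 159
The encoded length is the sum of every internal node's weight: 14 + 32 + 46 + 53 + 60 + 99 + 159 = 463 bits.

463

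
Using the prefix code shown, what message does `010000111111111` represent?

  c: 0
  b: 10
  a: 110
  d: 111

cbcccddd

Read left to right; each codeword is recognised as soon as it completes (prefix code):
  0→c | 10→b | 0→c | 0→c | 0→c | 111→d | 111→d | 111→d
Decoded message: cbcccddd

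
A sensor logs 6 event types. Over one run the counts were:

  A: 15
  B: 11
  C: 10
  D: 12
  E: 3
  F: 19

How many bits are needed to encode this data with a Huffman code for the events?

176

Build the Huffman tree bottom-up:
E(3) + C(10) → 13
B(11) + D(12) → 23
13 + A(15) → 28
F(19) + 23 → 42
28 + 42 → 70
Each symbol's bit-cost is frequency × depth; summing gives 176 bits (equivalently 13 + 23 + 28 + 42 + 70).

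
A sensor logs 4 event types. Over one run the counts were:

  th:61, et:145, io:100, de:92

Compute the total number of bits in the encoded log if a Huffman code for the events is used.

796

Merge the two smallest weights repeatedly:
combine th(61), de(92) → 153
combine io(100), et(145) → 245
combine 153, 245 → 398
The encoded length is the sum of every internal node's weight: 153 + 245 + 398 = 796 bits.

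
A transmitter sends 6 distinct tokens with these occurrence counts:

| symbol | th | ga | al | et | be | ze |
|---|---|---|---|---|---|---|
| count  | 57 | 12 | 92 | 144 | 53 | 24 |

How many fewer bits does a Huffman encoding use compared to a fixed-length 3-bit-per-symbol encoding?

Fixed-length: 3 bits × 382 symbols = 1146 bits.
Huffman merges:
merge ga(12) and ze(24): 36
merge 36 and be(53): 89
merge th(57) and 89: 146
merge al(92) and et(144): 236
merge 146 and 236: 382
Huffman total = 36 + 89 + 146 + 236 + 382 = 889 bits.
Saving = 1146 − 889 = 257 bits.

257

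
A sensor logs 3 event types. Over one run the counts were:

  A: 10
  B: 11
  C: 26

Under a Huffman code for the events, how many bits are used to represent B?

Huffman merges, smallest pair first:
A(10) + B(11) → 21
21 + C(26) → 47
B's leaf is at depth 2, giving a 2-bit codeword.

2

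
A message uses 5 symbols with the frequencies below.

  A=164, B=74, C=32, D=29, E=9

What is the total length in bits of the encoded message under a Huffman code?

Build the Huffman tree bottom-up:
combine E(9), D(29) → 38
combine C(32), 38 → 70
combine 70, B(74) → 144
combine 144, A(164) → 308
The encoded length is the sum of every internal node's weight: 38 + 70 + 144 + 308 = 560 bits.

560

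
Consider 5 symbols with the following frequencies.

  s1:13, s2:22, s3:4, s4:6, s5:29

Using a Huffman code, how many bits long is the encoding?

Build the Huffman tree bottom-up:
s3(4) + s4(6) → 10
10 + s1(13) → 23
s2(22) + 23 → 45
s5(29) + 45 → 74
Total encoded bits = sum of merged weights = 10 + 23 + 45 + 74 = 152.

152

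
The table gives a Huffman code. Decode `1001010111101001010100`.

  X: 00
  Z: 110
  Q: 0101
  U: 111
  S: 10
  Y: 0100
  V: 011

Read left to right; each codeword is recognised as soon as it completes (prefix code):
  10→S | 0101→Q | 011→V | 110→Z | 10→S | 0101→Q | 0100→Y
Decoded message: SQVZSQY

SQVZSQY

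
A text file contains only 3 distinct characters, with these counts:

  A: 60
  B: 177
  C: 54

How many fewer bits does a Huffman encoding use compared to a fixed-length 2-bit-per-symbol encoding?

177

Fixed-length: 2 bits × 291 symbols = 582 bits.
Huffman merges:
combine C(54), A(60) → 114
combine 114, B(177) → 291
Huffman total = 114 + 291 = 405 bits.
Saving = 582 − 405 = 177 bits.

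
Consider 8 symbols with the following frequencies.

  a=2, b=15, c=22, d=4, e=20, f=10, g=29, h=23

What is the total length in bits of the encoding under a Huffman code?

Greedily combine the two least-frequent nodes:
combine a(2), d(4) → 6
combine 6, f(10) → 16
combine b(15), 16 → 31
combine e(20), c(22) → 42
combine h(23), g(29) → 52
combine 31, 42 → 73
combine 52, 73 → 125
The encoded length is the sum of every internal node's weight: 6 + 16 + 31 + 42 + 52 + 73 + 125 = 345 bits.

345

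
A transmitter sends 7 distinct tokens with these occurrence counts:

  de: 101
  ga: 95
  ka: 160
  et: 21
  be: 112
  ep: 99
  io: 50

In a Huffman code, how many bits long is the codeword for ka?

2

Huffman merges, smallest pair first:
et(21) + io(50) → 71
71 + ga(95) → 166
ep(99) + de(101) → 200
be(112) + ka(160) → 272
166 + 200 → 366
272 + 366 → 638
ka's leaf is at depth 2, giving a 2-bit codeword.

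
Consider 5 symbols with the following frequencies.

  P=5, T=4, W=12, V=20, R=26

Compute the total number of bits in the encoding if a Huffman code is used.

Merge the two smallest weights repeatedly:
merge T(4) and P(5): 9
merge 9 and W(12): 21
merge V(20) and 21: 41
merge R(26) and 41: 67
The encoded length is the sum of every internal node's weight: 9 + 21 + 41 + 67 = 138 bits.

138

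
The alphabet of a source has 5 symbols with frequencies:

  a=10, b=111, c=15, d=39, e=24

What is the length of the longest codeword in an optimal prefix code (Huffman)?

Merge the two lowest-weight nodes at each step:
a(10) + c(15) → 25
e(24) + 25 → 49
d(39) + 49 → 88
88 + b(111) → 199
The first pair merged (a, c) ends up deepest, at depth 4.

4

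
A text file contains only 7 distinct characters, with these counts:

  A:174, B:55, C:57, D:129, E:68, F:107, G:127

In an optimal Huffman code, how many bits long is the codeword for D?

2

Build the tree from the bottom:
B(55) + C(57) → 112
E(68) + F(107) → 175
112 + G(127) → 239
D(129) + A(174) → 303
175 + 239 → 414
303 + 414 → 717
D's leaf is at depth 2, giving a 2-bit codeword.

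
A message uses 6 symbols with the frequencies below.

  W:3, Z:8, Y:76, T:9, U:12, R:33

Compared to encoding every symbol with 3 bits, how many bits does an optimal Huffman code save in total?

Fixed-length: 3 bits × 141 symbols = 423 bits.
Huffman merges:
combine W(3), Z(8) → 11
combine T(9), 11 → 20
combine U(12), 20 → 32
combine 32, R(33) → 65
combine 65, Y(76) → 141
Huffman total = 11 + 20 + 32 + 65 + 141 = 269 bits.
Saving = 423 − 269 = 154 bits.

154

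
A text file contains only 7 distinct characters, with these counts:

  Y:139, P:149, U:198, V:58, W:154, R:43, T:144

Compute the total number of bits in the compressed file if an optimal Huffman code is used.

Merge the two smallest weights repeatedly:
R(43) + V(58) → 101
101 + Y(139) → 240
T(144) + P(149) → 293
W(154) + U(198) → 352
240 + 293 → 533
352 + 533 → 885
Total encoded bits = sum of merged weights = 101 + 240 + 293 + 352 + 533 + 885 = 2404.

2404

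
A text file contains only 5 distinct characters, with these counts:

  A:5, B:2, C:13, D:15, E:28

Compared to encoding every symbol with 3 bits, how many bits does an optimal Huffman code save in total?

Fixed-length: 3 bits × 63 symbols = 189 bits.
Huffman merges:
merge B(2) and A(5): 7
merge 7 and C(13): 20
merge D(15) and 20: 35
merge E(28) and 35: 63
Huffman total = 7 + 20 + 35 + 63 = 125 bits.
Saving = 189 − 125 = 64 bits.

64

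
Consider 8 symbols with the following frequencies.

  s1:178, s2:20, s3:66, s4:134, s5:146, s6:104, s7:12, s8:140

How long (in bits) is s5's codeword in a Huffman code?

Build the tree from the bottom:
merge s7(12) and s2(20): 32
merge 32 and s3(66): 98
merge 98 and s6(104): 202
merge s4(134) and s8(140): 274
merge s5(146) and s1(178): 324
merge 202 and 274: 476
merge 324 and 476: 800
s5's leaf is at depth 2, giving a 2-bit codeword.

2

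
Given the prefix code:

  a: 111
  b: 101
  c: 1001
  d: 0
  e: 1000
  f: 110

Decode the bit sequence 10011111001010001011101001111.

Read left to right; each codeword is recognised as soon as it completes (prefix code):
  1001→c | 111→a | 1001→c | 0→d | 1000→e | 101→b | 110→f | 1001→c | 111→a
Decoded message: cacdebfca

cacdebfca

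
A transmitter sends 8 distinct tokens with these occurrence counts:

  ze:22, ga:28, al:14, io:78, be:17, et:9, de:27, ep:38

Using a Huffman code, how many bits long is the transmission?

Build the Huffman tree bottom-up:
merge et(9) and al(14): 23
merge be(17) and ze(22): 39
merge 23 and de(27): 50
merge ga(28) and ep(38): 66
merge 39 and 50: 89
merge 66 and io(78): 144
merge 89 and 144: 233
The encoded length is the sum of every internal node's weight: 23 + 39 + 50 + 66 + 89 + 144 + 233 = 644 bits.

644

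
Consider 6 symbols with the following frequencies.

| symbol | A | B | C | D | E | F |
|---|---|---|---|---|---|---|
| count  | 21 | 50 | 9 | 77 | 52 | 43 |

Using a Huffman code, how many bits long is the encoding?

Build the Huffman tree bottom-up:
combine C(9), A(21) → 30
combine 30, F(43) → 73
combine B(50), E(52) → 102
combine 73, D(77) → 150
combine 102, 150 → 252
The encoded length is the sum of every internal node's weight: 30 + 73 + 102 + 150 + 252 = 607 bits.

607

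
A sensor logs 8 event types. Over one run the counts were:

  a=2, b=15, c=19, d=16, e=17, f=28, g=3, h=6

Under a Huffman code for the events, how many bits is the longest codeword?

5

Merge the two lowest-weight nodes at each step:
combine a(2), g(3) → 5
combine 5, h(6) → 11
combine 11, b(15) → 26
combine d(16), e(17) → 33
combine c(19), 26 → 45
combine f(28), 33 → 61
combine 45, 61 → 106
The rarest symbols sit at the bottom; the longest codeword is 5 bits.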